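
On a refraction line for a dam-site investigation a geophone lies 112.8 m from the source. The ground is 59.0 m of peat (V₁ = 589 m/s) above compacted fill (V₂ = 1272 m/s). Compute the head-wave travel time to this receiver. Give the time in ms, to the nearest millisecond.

t = x/V₂ + 2h·√(V₂²−V₁²)/(V₁V₂).
√(V₂²−V₁²) = √(1272²−589²) = 1127.4 m/s; delay term = 2·59.0·1127.4/(589·1272) = 0.17757 s.
t = 112.8/1272 + 0.17757 = 0.26625 s.

266 ms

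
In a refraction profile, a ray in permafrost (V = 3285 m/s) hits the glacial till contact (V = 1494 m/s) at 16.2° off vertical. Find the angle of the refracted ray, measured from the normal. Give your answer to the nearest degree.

7°

sin θ₁/V₁ = sin θ₂/V₂ ⇒ sin θ₂ = 1494·sin 16.2°/3285 = 1494·0.2790/3285 = 0.1269.
θ₂ = arcsin 0.1269 = 7.29° from the normal.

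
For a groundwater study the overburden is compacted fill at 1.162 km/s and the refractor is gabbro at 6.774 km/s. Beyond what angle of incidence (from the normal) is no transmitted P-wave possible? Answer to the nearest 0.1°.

9.9°

At critical incidence the refracted ray runs along the interface (θ₂ = 90°), so sin θ_c = V₁/V₂.
θ_c = arcsin(1.162/6.774) = arcsin 0.1715 = 9.88°.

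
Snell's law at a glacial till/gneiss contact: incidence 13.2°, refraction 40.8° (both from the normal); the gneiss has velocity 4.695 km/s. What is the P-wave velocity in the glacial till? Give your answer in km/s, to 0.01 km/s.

Snell's law: sin 13.2°/V₁ = sin 40.8°/V₂.
V₁ = V₂·sin 13.2°/sin 40.8° = 4.695 × 0.3495 = 1.64 km/s.

1.64 km/s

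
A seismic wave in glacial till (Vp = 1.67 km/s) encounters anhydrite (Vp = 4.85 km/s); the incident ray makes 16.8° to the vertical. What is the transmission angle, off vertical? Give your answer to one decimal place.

Snell's law: sin θ₂ = (V₂/V₁)·sin θ₁ = (4.85/1.67)·sin 16.8° = 0.8394.
θ₂ = sin⁻¹(0.8394) = 57.08° (from vertical).

57.1°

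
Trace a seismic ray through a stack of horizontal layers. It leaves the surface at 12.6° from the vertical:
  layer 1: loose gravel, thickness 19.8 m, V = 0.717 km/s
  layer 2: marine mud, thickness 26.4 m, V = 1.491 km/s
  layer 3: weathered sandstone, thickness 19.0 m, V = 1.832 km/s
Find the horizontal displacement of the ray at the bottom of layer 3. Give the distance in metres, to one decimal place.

Ray parameter p = sin 12.6° / 0.717 km/s = 3.0424e-01 s/km.
Layer 1: θ = 12.60°; offset = 19.8·tan 12.60° = 4.426 m.
Layer 2: sin θ = p·1.491 = 0.4536 → θ = 26.98°; offset = 26.4·tan 26.98° = 13.438 m.
Layer 3: sin θ = p·1.832 = 0.5574 → θ = 33.87°; offset = 19.0·tan 33.87° = 12.755 m.
Total horizontal offset = 30.619 m.

30.6 m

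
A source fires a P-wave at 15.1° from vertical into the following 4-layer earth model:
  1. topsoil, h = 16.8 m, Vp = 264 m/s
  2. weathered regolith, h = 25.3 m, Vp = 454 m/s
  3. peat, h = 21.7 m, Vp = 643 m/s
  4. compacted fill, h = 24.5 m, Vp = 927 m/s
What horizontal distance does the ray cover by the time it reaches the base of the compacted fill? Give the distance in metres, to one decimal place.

Apply Snell's law at each interface; in layer i the horizontal offset is hᵢ·tan θᵢ.
Layer 1: θ = 15.10°; offset = 16.8·tan 15.10° = 4.533 m.
Layer 2: sin θ = 454·sin 15.1°/264 = 0.4480, θ = 26.61°; offset = 25.3·tan 26.61° = 12.677 m.
Layer 3: sin θ = 643·sin 15.1°/264 = 0.6345, θ = 39.38°; offset = 21.7·tan 39.38° = 17.813 m.
Layer 4: sin θ = 927·sin 15.1°/264 = 0.9147, θ = 66.17°; offset = 24.5·tan 66.17° = 55.462 m.
Σ offsets = 90.486 m.

90.5 m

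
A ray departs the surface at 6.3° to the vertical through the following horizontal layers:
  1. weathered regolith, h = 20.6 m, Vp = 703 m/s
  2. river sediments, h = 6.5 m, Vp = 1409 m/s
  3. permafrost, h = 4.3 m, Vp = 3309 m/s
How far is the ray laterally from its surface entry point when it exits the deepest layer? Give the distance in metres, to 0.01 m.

6.33 m

Ray parameter p = sin 6.3° / 703 m/s = 1.5609e-04 s/m.
Layer 1: θ = 6.30°; offset = 20.6·tan 6.30° = 2.2743 m.
Layer 2: sin θ = p·1409 = 0.2199 → θ = 12.71°; offset = 6.5·tan 12.71° = 1.4655 m.
Layer 3: sin θ = p·3309 = 0.5165 → θ = 31.10°; offset = 4.3·tan 31.10° = 2.5938 m.
Summing the layer offsets gives 6.3335 m.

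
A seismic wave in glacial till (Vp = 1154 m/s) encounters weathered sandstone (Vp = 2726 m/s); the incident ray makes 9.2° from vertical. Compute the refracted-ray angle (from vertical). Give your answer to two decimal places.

sin θ₁/V₁ = sin θ₂/V₂ ⇒ sin θ₂ = 2726·sin 9.2°/1154 = 2726·0.1599/1154 = 0.3777.
θ₂ = sin⁻¹(0.3777) = 22.19° (from vertical).

22.19°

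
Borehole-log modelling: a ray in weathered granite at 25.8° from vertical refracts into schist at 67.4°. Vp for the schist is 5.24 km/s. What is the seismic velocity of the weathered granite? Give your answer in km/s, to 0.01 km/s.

sin 25.8° = 0.4352; sin 67.4° = 0.9232.
V₁ = V₂·(sin θ₁/sin θ₂) = 5.24·(0.4352/0.9232) = 2.47 km/s.

2.47 km/s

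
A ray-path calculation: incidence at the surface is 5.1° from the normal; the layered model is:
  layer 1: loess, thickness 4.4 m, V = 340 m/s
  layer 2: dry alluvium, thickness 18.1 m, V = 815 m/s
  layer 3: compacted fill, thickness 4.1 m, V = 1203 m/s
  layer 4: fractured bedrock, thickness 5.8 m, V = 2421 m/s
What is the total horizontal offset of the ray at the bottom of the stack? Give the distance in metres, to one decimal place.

10.4 m

p = sin θ₁/V₁ = sin 5.1°/340 = 2.6145e-04 s/m is conserved through the stack.
Layer 1: θ = 5.10°; offset = 4.4·tan 5.10° = 0.393 m.
Layer 2: sin θ = p·815 = 0.2131 → θ = 12.30°; offset = 18.1·tan 12.30° = 3.947 m.
Layer 3: sin θ = p·1203 = 0.3145 → θ = 18.33°; offset = 4.1·tan 18.33° = 1.359 m.
Layer 4: sin θ = p·2421 = 0.6330 → θ = 39.27°; offset = 5.8·tan 39.27° = 4.742 m.
Summing the layer offsets gives 10.441 m.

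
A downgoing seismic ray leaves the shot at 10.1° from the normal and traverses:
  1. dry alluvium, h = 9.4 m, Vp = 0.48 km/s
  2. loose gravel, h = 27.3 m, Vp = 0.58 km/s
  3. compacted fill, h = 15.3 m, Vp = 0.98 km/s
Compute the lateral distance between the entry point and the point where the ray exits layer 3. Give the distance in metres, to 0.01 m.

Ray parameter p = sin 10.1° / 0.48 km/s = 3.6535e-01 s/km.
Layer 1: θ = 10.10°; offset = 9.4·tan 10.10° = 1.6744 m.
Layer 2: sin θ = p·0.58 = 0.2119 → θ = 12.23°; offset = 27.3·tan 12.23° = 5.9193 m.
Layer 3: sin θ = p·0.98 = 0.3580 → θ = 20.98°; offset = 15.3·tan 20.98° = 5.8670 m.
Total horizontal offset = 13.4607 m.

13.46 m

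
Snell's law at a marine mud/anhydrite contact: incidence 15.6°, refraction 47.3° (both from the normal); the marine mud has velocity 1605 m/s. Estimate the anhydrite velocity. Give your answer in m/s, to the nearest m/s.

sin 15.6° = 0.2689; sin 47.3° = 0.7349.
V₂ = V₁·(sin θ₂/sin θ₁) = 1605·(0.7349/0.2689) = 4386.21 m/s.

4386 m/s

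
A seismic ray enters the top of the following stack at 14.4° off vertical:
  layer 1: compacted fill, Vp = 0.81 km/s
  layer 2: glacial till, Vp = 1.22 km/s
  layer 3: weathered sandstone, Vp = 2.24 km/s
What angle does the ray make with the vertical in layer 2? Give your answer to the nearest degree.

22°

Ray parameter p = sin 14.4° / 0.81 = 3.0702e-01 s/km.
sin θ_2 = p·V_2 = 3.0702e-01 × 1.22 = 0.3746.
θ_2 = 22.00° from the vertical.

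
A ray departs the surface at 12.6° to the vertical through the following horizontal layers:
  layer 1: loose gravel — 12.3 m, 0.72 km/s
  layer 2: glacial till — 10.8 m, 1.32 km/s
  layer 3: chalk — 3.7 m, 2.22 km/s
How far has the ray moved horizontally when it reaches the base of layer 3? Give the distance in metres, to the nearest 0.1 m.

10.8 m

Apply Snell's law at each interface; in layer i the horizontal offset is hᵢ·tan θᵢ.
Layer 1: θ = 12.60°; offset = 12.3·tan 12.60° = 2.749 m.
Layer 2: sin θ = 1.32·sin 12.6°/0.72 = 0.3999, θ = 23.57°; offset = 10.8·tan 23.57° = 4.713 m.
Layer 3: sin θ = 2.22·sin 12.6°/0.72 = 0.6726, θ = 42.27°; offset = 3.7·tan 42.27° = 3.363 m.
Summing the layer offsets gives 10.825 m.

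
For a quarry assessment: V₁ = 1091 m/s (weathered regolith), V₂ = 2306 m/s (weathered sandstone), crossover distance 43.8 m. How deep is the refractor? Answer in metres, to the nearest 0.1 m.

x_cross = 2h·√((V₂+V₁)/(V₂−V₁)) → h = x_cross / (2·√((V₂+V₁)/(V₂−V₁))).
√((V₂+V₁)/(V₂−V₁)) = √((2306+1091)/(2306−1091)) = 1.6721.
h = 43.8 / (2·1.6721) = 13.10 m.

13.1 m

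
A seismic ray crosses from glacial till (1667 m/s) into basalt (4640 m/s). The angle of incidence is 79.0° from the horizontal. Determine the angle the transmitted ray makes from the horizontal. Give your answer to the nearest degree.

58°

Convert to the normal: θ₁ = 90° − 79.0° = 11.0°.
Snell's law: sin θ₂ = (V₂/V₁)·sin θ₁ = (4640/1667)·sin 11.0° = 0.5311.
θ₂ = sin⁻¹(0.5311) = 32.08° (from vertical).
From the interface: 90° − 32.08° = 57.92°.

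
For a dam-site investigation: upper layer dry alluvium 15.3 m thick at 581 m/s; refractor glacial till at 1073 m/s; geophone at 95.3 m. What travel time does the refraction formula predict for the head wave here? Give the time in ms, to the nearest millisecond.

θ_c = arcsin(V₁/V₂) = arcsin(581/1073) = 32.78°, cos θ_c = 0.8407.
Intercept time tᵢ = 2h cos θ_c / V₁ = 2·15.3·0.8407/581 = 0.04428 s.
t = x/V₂ + tᵢ = 95.3/1073 + 0.04428 = 0.13310 s.

133 ms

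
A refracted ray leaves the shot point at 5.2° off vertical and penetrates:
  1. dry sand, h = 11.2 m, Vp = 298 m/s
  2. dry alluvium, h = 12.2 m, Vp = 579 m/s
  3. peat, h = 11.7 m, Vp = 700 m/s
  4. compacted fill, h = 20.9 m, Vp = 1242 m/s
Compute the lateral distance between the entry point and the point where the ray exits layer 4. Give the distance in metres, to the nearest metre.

Ray parameter p = sin 5.2° / 298 m/s = 3.0414e-04 s/m.
Layer 1: θ = 5.20°; offset = 11.2·tan 5.20° = 1.019 m.
Layer 2: sin θ = p·579 = 0.1761 → θ = 10.14°; offset = 12.2·tan 10.14° = 2.182 m.
Layer 3: sin θ = p·700 = 0.2129 → θ = 12.29°; offset = 11.7·tan 12.29° = 2.549 m.
Layer 4: sin θ = p·1242 = 0.3777 → θ = 22.19°; offset = 20.9·tan 22.19° = 8.526 m.
Summing the layer offsets gives 14.277 m.

14 m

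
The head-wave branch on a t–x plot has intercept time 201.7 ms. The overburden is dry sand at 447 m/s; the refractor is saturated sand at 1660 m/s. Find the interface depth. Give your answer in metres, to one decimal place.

h = tᵢ·V₁·V₂ / (2·√(V₂²−V₁²)).
√(V₂²−V₁²) = √(1660² − 447²) = 1598.7 m/s.
h = 0.2017 s × 447 × 1660 / (2 × 1598.7) = 46.81 m.

46.8 m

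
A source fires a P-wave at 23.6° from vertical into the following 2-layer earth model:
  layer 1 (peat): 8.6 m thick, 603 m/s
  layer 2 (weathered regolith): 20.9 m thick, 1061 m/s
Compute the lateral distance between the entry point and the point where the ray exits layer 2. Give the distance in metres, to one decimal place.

Apply Snell's law at each interface; in layer i the horizontal offset is hᵢ·tan θᵢ.
Layer 1: θ = 23.60°; offset = 8.6·tan 23.60° = 3.757 m.
Layer 2: sin θ = 1061·sin 23.6°/603 = 0.7044, θ = 44.78°; offset = 20.9·tan 44.78° = 20.743 m.
Summing the layer offsets gives 24.500 m.

24.5 m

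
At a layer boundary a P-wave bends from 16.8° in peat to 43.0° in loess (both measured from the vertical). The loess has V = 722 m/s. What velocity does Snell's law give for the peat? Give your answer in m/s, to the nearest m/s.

Snell's law: sin 16.8°/V₁ = sin 43.0°/V₂.
V₁ = V₂·sin 16.8°/sin 43.0° = 722 × 0.4238 = 305.98 m/s.

306 m/s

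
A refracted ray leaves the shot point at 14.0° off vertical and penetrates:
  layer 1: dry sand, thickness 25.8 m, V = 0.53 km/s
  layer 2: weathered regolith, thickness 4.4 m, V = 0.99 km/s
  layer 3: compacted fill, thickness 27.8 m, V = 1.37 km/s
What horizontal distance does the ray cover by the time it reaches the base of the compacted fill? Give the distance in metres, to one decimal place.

30.9 m

Apply Snell's law at each interface; in layer i the horizontal offset is hᵢ·tan θᵢ.
Layer 1: θ = 14.00°; offset = 25.8·tan 14.00° = 6.433 m.
Layer 2: sin θ = 0.99·sin 14.0°/0.53 = 0.4519, θ = 26.87°; offset = 4.4·tan 26.87° = 2.229 m.
Layer 3: sin θ = 1.37·sin 14.0°/0.53 = 0.6253, θ = 38.71°; offset = 27.8·tan 38.71° = 22.278 m.
Σ offsets = 30.940 m.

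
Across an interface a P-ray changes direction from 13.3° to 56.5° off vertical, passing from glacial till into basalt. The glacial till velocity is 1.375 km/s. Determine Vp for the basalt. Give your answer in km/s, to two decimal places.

4.98 km/s

Snell's law: sin 13.3°/V₁ = sin 56.5°/V₂.
V₂ = V₁·sin 56.5°/sin 13.3° = 1.375 × 3.6248 = 4.98 km/s.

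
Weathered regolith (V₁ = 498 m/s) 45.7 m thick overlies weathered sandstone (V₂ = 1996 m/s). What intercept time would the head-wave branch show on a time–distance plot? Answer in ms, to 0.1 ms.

177.7 ms

tᵢ = 2h·√(V₂²−V₁²)/(V₁V₂).
√(V₂²−V₁²) = √(1996²−498²) = 1932.9 m/s.
tᵢ = 2·45.7·1932.9/(498·1996) = 0.17773 s.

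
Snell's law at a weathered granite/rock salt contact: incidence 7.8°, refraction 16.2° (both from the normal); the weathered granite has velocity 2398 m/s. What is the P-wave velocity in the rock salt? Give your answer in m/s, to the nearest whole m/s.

4930 m/s

Snell's law: sin 7.8°/V₁ = sin 16.2°/V₂.
V₂ = V₁·sin 16.2°/sin 7.8° = 2398 × 2.0557 = 4929.58 m/s.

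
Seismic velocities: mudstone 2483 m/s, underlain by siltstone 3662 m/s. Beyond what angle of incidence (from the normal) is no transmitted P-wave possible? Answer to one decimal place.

Critical incidence: sin θ_c = V₁/V₂ = 2483/3662 = 0.6780.
θ_c = arcsin 0.6780 = 42.69°.

42.7°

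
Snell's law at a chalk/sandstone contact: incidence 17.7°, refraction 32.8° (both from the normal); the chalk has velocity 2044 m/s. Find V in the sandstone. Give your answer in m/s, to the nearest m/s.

sin 17.7° = 0.3040; sin 32.8° = 0.5417.
V₂ = V₁·(sin θ₂/sin θ₁) = 2044·(0.5417/0.3040) = 3641.88 m/s.

3642 m/s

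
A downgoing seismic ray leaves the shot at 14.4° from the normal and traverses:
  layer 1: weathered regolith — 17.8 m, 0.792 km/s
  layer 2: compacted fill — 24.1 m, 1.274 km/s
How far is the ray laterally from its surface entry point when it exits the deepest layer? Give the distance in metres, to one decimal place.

15.1 m

Apply Snell's law at each interface; in layer i the horizontal offset is hᵢ·tan θᵢ.
Layer 1: θ = 14.40°; offset = 17.8·tan 14.40° = 4.570 m.
Layer 2: sin θ = 1.274·sin 14.4°/0.792 = 0.4000, θ = 23.58°; offset = 24.1·tan 23.58° = 10.519 m.
Summing the layer offsets gives 15.090 m.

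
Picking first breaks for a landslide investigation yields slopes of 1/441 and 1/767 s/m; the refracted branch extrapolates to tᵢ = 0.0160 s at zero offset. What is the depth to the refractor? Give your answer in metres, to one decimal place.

4.3 m

θ_c = arcsin(441/767) = 35.10°; cos θ_c = 0.8182.
tᵢ = 2h cos θ_c/V₁ ⇒ h = tᵢ·V₁/(2 cos θ_c) = 0.016·441/(2·0.8182) = 4.31 m.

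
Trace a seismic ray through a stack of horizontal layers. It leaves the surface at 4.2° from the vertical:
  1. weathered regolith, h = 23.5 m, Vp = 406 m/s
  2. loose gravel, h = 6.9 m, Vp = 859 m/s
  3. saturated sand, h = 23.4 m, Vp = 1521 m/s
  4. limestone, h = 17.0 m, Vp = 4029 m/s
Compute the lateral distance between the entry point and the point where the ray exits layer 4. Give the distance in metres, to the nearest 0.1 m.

Apply Snell's law at each interface; in layer i the horizontal offset is hᵢ·tan θᵢ.
Layer 1: θ = 4.20°; offset = 23.5·tan 4.20° = 1.726 m.
Layer 2: sin θ = 859·sin 4.2°/406 = 0.1550, θ = 8.91°; offset = 6.9·tan 8.91° = 1.082 m.
Layer 3: sin θ = 1521·sin 4.2°/406 = 0.2744, θ = 15.92°; offset = 23.4·tan 15.92° = 6.677 m.
Layer 4: sin θ = 4029·sin 4.2°/406 = 0.7268, θ = 46.62°; offset = 17.0·tan 46.62° = 17.988 m.
Σ offsets = 27.473 m.

27.5 m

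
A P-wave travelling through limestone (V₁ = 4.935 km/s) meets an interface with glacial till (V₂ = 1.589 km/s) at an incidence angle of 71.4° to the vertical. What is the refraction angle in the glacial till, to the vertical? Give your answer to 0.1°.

17.8°

sin θ₁/V₁ = sin θ₂/V₂ ⇒ sin θ₂ = 1.589·sin 71.4°/4.935 = 1.589·0.9478/4.935 = 0.3052.
θ₂ = arcsin 0.3052 = 17.77° from the normal.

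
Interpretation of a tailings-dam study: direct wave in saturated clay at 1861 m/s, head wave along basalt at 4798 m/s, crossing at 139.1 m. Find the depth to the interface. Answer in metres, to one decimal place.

46.2 m

x_cross = 2h·√((V₂+V₁)/(V₂−V₁)) → h = x_cross / (2·√((V₂+V₁)/(V₂−V₁))).
√((V₂+V₁)/(V₂−V₁)) = √((4798+1861)/(4798−1861)) = 1.5057.
h = 139.1 / (2·1.5057) = 46.19 m.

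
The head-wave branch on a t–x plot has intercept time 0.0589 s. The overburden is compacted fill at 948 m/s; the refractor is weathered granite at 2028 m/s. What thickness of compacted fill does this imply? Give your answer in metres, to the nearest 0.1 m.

h = tᵢ·V₁·V₂ / (2·√(V₂²−V₁²)).
√(V₂²−V₁²) = √(2028² − 948²) = 1792.8 m/s.
h = 0.0589 s × 948 × 2028 / (2 × 1792.8) = 31.58 m.

31.6 m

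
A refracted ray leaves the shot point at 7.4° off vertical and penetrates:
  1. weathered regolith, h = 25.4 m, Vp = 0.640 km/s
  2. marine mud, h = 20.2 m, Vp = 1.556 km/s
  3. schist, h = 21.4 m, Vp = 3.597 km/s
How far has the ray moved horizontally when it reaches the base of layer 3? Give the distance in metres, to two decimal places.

Ray parameter p = sin 7.4° / 0.640 km/s = 2.0124e-01 s/km.
Layer 1: θ = 7.40°; offset = 25.4·tan 7.40° = 3.2989 m.
Layer 2: sin θ = p·1.556 = 0.3131 → θ = 18.25°; offset = 20.2·tan 18.25° = 6.6603 m.
Layer 3: sin θ = p·3.597 = 0.7239 → θ = 46.38°; offset = 21.4·tan 46.38° = 22.4526 m.
Total horizontal offset = 32.4118 m.

32.41 m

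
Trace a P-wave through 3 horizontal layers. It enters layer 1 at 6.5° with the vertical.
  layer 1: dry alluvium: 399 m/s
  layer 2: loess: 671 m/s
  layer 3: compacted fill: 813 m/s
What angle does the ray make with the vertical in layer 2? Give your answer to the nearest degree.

11°

Snell's law across each interface conserves sin θ / V, so sin θ_2 = V_2·sin θ₁/V₁.
sin θ_2 = 671 × sin 6.5° / 399 = 0.1904.
θ_2 = arcsin 0.1904 = 10.97°.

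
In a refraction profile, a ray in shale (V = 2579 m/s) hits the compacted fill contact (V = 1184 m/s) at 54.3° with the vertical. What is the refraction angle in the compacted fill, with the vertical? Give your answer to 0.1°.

21.9°

sin θ₁/V₁ = sin θ₂/V₂ ⇒ sin θ₂ = 1184·sin 54.3°/2579 = 1184·0.8121/2579 = 0.3728.
θ₂ = arcsin 0.3728 = 21.89° from the normal.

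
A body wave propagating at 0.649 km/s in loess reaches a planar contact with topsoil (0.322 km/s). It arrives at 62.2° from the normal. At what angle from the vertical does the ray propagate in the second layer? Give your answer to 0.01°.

26.03°

Snell's law: sin θ₂ = (V₂/V₁)·sin θ₁ = (0.322/0.649)·sin 62.2° = 0.4389.
θ₂ = arcsin 0.4389 = 26.03° from the normal.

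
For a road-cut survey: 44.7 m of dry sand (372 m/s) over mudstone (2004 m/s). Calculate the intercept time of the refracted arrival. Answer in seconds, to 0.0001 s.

0.2361 s

θ_c = arcsin(V₁/V₂) = arcsin(372/2004) = 10.70°; cos θ_c = 0.9826.
tᵢ = 2h·cos θ_c / V₁ = 2·44.7·0.9826 / 372 = 0.23615 s.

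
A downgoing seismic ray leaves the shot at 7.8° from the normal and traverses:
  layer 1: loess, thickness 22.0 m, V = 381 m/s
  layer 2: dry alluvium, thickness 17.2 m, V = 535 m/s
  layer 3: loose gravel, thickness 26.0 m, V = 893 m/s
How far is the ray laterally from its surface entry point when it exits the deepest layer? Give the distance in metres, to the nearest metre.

Apply Snell's law at each interface; in layer i the horizontal offset is hᵢ·tan θᵢ.
Layer 1: θ = 7.80°; offset = 22.0·tan 7.80° = 3.014 m.
Layer 2: sin θ = 535·sin 7.8°/381 = 0.1906, θ = 10.99°; offset = 17.2·tan 10.99° = 3.339 m.
Layer 3: sin θ = 893·sin 7.8°/381 = 0.3181, θ = 18.55°; offset = 26.0·tan 18.55° = 8.724 m.
Summing the layer offsets gives 15.076 m.

15 m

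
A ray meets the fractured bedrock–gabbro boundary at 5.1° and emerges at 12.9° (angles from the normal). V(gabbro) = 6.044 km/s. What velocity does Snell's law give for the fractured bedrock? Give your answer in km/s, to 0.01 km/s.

sin 5.1° = 0.0889; sin 12.9° = 0.2233.
V₁ = V₂·(sin θ₁/sin θ₂) = 6.044·(0.0889/0.2233) = 2.41 km/s.

2.41 km/s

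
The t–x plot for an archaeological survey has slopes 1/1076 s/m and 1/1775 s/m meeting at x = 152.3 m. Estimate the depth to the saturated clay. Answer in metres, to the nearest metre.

38 m

x_cross = 2h·√((V₂+V₁)/(V₂−V₁)) → h = x_cross / (2·√((V₂+V₁)/(V₂−V₁))).
√((V₂+V₁)/(V₂−V₁)) = √((1775+1076)/(1775−1076)) = 2.0196.
h = 152.3 / (2·2.0196) = 37.71 m.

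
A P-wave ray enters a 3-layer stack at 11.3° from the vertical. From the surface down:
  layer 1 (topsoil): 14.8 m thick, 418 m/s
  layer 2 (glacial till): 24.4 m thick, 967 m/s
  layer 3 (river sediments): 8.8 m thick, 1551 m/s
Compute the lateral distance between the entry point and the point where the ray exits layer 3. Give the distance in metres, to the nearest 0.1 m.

24.7 m

Apply Snell's law at each interface; in layer i the horizontal offset is hᵢ·tan θᵢ.
Layer 1: θ = 11.30°; offset = 14.8·tan 11.30° = 2.957 m.
Layer 2: sin θ = 967·sin 11.3°/418 = 0.4533, θ = 26.96°; offset = 24.4·tan 26.96° = 12.409 m.
Layer 3: sin θ = 1551·sin 11.3°/418 = 0.7271, θ = 46.64°; offset = 8.8·tan 46.64° = 9.319 m.
Σ offsets = 24.685 m.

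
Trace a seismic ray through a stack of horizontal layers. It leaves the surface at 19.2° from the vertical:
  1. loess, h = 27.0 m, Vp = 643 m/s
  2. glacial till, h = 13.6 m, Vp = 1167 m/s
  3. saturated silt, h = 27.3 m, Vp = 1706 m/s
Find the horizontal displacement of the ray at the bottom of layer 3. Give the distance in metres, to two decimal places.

68.28 m

Ray parameter p = sin 19.2° / 643 m/s = 5.1146e-04 s/m.
Layer 1: θ = 19.20°; offset = 27.0·tan 19.20° = 9.4024 m.
Layer 2: sin θ = p·1167 = 0.5969 → θ = 36.65°; offset = 13.6·tan 36.65° = 10.1172 m.
Layer 3: sin θ = p·1706 = 0.8725 → θ = 60.76°; offset = 27.3·tan 60.76° = 48.7591 m.
Summing the layer offsets gives 68.2788 m.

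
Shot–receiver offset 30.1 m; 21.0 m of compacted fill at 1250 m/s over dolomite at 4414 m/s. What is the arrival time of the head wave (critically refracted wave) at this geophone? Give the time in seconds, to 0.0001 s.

0.0390 s

θ_c = arcsin(V₁/V₂) = arcsin(1250/4414) = 16.45°, cos θ_c = 0.9591.
Intercept time tᵢ = 2h cos θ_c / V₁ = 2·21.0·0.9591/1250 = 0.03222 s.
t = x/V₂ + tᵢ = 30.1/4414 + 0.03222 = 0.03904 s.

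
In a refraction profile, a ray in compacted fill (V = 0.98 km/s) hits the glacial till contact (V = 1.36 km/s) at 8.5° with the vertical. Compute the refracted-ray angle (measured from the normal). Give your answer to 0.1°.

sin θ₁/V₁ = sin θ₂/V₂ ⇒ sin θ₂ = 1.36·sin 8.5°/0.98 = 1.36·0.1478/0.98 = 0.2051.
θ₂ = sin⁻¹(0.2051) = 11.84° (from vertical).

11.8°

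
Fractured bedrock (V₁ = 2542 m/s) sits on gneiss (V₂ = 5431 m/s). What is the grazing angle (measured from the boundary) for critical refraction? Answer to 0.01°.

Critical incidence: sin θ_c = V₁/V₂ = 2542/5431 = 0.4681.
θ_c = arcsin 0.4681 = 27.91°.
Measured from the interface: 90° − 27.91° = 62.09°.

62.09°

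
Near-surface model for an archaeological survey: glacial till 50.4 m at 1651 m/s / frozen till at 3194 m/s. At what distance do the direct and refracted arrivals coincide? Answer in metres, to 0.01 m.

θ_c = arcsin(1651/3194) = 31.12°, so cos θ_c = 0.8560 and tᵢ = 2h cos θ_c/V₁ = 0.0523 s.
At crossover x/V₁ = x/V₂ + tᵢ ⇒ x = tᵢ/(1/V₁ − 1/V₂) = 0.05226/(6.0569e-04 − 3.1309e-04) = 178.62 m.

178.62 m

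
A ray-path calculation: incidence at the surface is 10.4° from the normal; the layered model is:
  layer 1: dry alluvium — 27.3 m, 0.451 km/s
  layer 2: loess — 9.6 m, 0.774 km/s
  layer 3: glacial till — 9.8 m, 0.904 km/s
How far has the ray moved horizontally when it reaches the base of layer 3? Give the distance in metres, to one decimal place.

p = sin θ₁/V₁ = sin 10.4°/0.451 = 4.0026e-01 s/km is conserved through the stack.
Layer 1: θ = 10.40°; offset = 27.3·tan 10.40° = 5.010 m.
Layer 2: sin θ = p·0.774 = 0.3098 → θ = 18.05°; offset = 9.6·tan 18.05° = 3.128 m.
Layer 3: sin θ = p·0.904 = 0.3618 → θ = 21.21°; offset = 9.8·tan 21.21° = 3.804 m.
Total horizontal offset = 11.942 m.

11.9 m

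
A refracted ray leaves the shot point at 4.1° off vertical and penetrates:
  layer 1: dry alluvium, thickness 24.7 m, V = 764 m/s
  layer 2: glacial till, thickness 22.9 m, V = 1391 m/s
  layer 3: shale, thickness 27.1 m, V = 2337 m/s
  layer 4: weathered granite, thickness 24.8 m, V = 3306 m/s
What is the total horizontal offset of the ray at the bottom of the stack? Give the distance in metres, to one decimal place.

18.9 m

p = sin θ₁/V₁ = sin 4.1°/764 = 9.3583e-05 s/m is conserved through the stack.
Layer 1: θ = 4.10°; offset = 24.7·tan 4.10° = 1.771 m.
Layer 2: sin θ = p·1391 = 0.1302 → θ = 7.48°; offset = 22.9·tan 7.48° = 3.007 m.
Layer 3: sin θ = p·2337 = 0.2187 → θ = 12.63°; offset = 27.1·tan 12.63° = 6.074 m.
Layer 4: sin θ = p·3306 = 0.3094 → θ = 18.02°; offset = 24.8·tan 18.02° = 8.069 m.
Summing the layer offsets gives 18.920 m.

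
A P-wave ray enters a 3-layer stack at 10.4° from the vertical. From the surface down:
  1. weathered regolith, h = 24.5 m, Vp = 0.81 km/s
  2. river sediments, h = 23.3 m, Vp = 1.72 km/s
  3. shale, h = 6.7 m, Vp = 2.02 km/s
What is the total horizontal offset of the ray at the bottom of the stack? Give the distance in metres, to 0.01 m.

Ray parameter p = sin 10.4° / 0.81 km/s = 2.2286e-01 s/km.
Layer 1: θ = 10.40°; offset = 24.5·tan 10.40° = 4.4966 m.
Layer 2: sin θ = p·1.72 = 0.3833 → θ = 22.54°; offset = 23.3·tan 22.54° = 9.6701 m.
Layer 3: sin θ = p·2.02 = 0.4502 → θ = 26.76°; offset = 6.7·tan 26.76° = 3.3779 m.
Total horizontal offset = 17.5446 m.

17.54 m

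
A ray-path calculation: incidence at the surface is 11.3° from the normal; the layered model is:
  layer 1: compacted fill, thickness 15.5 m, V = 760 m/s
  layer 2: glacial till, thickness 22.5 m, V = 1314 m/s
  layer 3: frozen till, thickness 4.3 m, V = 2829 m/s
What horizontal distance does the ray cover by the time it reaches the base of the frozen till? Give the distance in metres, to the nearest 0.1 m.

Apply Snell's law at each interface; in layer i the horizontal offset is hᵢ·tan θᵢ.
Layer 1: θ = 11.30°; offset = 15.5·tan 11.30° = 3.097 m.
Layer 2: sin θ = 1314·sin 11.3°/760 = 0.3388, θ = 19.80°; offset = 22.5·tan 19.80° = 8.102 m.
Layer 3: sin θ = 2829·sin 11.3°/760 = 0.7294, θ = 46.83°; offset = 4.3·tan 46.83° = 4.585 m.
Total horizontal offset = 15.783 m.

15.8 m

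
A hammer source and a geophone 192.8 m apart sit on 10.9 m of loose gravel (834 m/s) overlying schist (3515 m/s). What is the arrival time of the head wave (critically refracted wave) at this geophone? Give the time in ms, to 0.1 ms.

80.2 ms

t = x/V₂ + 2h·√(V₂²−V₁²)/(V₁V₂).
√(V₂²−V₁²) = √(3515²−834²) = 3414.6 m/s; delay term = 2·10.9·3414.6/(834·3515) = 0.02539 s.
t = 192.8/3515 + 0.02539 = 0.08024 s.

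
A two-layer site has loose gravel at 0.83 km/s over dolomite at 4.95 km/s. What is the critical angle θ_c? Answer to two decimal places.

Critical incidence: sin θ_c = V₁/V₂ = 0.83/4.95 = 0.1677.
θ_c = arcsin 0.1677 = 9.65°.

9.65°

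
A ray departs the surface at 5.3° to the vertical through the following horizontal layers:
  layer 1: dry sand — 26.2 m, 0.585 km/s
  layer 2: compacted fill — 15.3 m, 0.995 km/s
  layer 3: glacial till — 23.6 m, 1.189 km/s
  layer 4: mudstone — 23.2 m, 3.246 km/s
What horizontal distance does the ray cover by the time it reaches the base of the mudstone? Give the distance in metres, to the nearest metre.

23 m

Apply Snell's law at each interface; in layer i the horizontal offset is hᵢ·tan θᵢ.
Layer 1: θ = 5.30°; offset = 26.2·tan 5.30° = 2.431 m.
Layer 2: sin θ = 0.995·sin 5.3°/0.585 = 0.1571, θ = 9.04°; offset = 15.3·tan 9.04° = 2.434 m.
Layer 3: sin θ = 1.189·sin 5.3°/0.585 = 0.1877, θ = 10.82°; offset = 23.6·tan 10.82° = 4.511 m.
Layer 4: sin θ = 3.246·sin 5.3°/0.585 = 0.5125, θ = 30.83°; offset = 23.2·tan 30.83° = 13.848 m.
Total horizontal offset = 23.224 m.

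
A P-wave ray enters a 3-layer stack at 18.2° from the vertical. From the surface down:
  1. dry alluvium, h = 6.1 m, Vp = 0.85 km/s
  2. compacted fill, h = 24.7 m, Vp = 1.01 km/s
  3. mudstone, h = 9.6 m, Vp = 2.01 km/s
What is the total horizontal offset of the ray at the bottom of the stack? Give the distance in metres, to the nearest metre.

Apply Snell's law at each interface; in layer i the horizontal offset is hᵢ·tan θᵢ.
Layer 1: θ = 18.20°; offset = 6.1·tan 18.20° = 2.006 m.
Layer 2: sin θ = 1.01·sin 18.2°/0.85 = 0.3711, θ = 21.79°; offset = 24.7·tan 21.79° = 9.872 m.
Layer 3: sin θ = 2.01·sin 18.2°/0.85 = 0.7386, θ = 47.61°; offset = 9.6·tan 47.61° = 10.517 m.
Summing the layer offsets gives 22.395 m.

22 m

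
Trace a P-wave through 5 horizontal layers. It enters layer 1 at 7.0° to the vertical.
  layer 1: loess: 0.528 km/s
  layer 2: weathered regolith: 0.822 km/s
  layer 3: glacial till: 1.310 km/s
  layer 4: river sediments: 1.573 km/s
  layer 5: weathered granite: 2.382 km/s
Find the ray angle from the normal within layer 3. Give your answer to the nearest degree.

18°

Ray parameter p = sin 7.0° / 0.528 = 2.3081e-01 s/km.
sin θ_3 = p·V_3 = 2.3081e-01 × 1.310 = 0.3024.
θ_3 = arcsin 0.3024 = 17.60°.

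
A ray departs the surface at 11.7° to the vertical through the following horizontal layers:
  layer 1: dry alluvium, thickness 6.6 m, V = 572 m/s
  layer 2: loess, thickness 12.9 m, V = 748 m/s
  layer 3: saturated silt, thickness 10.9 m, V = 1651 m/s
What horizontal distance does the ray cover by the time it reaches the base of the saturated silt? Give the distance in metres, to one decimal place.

12.8 m

Apply Snell's law at each interface; in layer i the horizontal offset is hᵢ·tan θᵢ.
Layer 1: θ = 11.70°; offset = 6.6·tan 11.70° = 1.367 m.
Layer 2: sin θ = 748·sin 11.7°/572 = 0.2652, θ = 15.38°; offset = 12.9·tan 15.38° = 3.548 m.
Layer 3: sin θ = 1651·sin 11.7°/572 = 0.5853, θ = 35.83°; offset = 10.9·tan 35.83° = 7.869 m.
Σ offsets = 12.783 m.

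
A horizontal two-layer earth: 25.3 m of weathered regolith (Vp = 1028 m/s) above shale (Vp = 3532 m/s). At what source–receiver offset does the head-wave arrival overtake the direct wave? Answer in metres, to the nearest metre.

x_cross = 2h·√((V₂+V₁)/(V₂−V₁)).
(V₂+V₁)/(V₂−V₁) = (3532+1028)/(3532−1028) = 1.8211; √ = 1.3495.
x_cross = 2·25.3·1.3495 = 68.28 m.

68 m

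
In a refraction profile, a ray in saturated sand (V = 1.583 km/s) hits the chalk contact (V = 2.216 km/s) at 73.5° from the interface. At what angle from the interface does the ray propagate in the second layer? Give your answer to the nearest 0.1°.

66.6°

Angle from the normal: 90° − 73.5° = 16.5°.
Snell's law: sin θ₂ = (V₂/V₁)·sin θ₁ = (2.216/1.583)·sin 16.5° = 0.3976.
θ₂ = sin⁻¹(0.3976) = 23.43° (from vertical).
From the interface: 90° − 23.43° = 66.57°.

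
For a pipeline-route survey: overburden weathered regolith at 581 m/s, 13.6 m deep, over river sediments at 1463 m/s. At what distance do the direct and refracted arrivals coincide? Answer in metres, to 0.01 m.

41.41 m

x_cross = 2h·√((V₂+V₁)/(V₂−V₁)).
(V₂+V₁)/(V₂−V₁) = (1463+581)/(1463−581) = 2.3175; √ = 1.5223.
x_cross = 2·13.6·1.5223 = 41.41 m.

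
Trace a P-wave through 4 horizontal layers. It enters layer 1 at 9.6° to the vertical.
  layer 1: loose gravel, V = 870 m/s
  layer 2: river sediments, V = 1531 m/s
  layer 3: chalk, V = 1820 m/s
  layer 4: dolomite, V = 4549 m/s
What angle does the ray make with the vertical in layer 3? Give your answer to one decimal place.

20.4°

Ray parameter p = sin 9.6° / 870 = 1.9169e-04 s/m.
sin θ_3 = p·V_3 = 1.9169e-04 × 1820 = 0.3489.
θ_3 = arcsin 0.3489 = 20.42°.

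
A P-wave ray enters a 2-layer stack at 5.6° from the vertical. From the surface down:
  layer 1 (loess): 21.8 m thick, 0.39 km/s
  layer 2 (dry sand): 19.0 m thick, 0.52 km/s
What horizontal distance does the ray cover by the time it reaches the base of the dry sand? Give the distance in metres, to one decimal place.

4.6 m

p = sin θ₁/V₁ = sin 5.6°/0.39 = 2.5021e-01 s/km is conserved through the stack.
Layer 1: θ = 5.60°; offset = 21.8·tan 5.60° = 2.138 m.
Layer 2: sin θ = p·0.52 = 0.1301 → θ = 7.48°; offset = 19.0·tan 7.48° = 2.493 m.
Total horizontal offset = 4.631 m.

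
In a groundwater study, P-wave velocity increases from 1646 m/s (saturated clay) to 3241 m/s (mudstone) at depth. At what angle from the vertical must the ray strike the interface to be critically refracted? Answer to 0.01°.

At critical incidence the refracted ray runs along the interface (θ₂ = 90°), so sin θ_c = V₁/V₂.
θ_c = arcsin(1646/3241) = arcsin 0.5079 = 30.52°.

30.52°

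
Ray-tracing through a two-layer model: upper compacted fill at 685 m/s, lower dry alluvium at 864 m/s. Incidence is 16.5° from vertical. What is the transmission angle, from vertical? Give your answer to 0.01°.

20.99°

Snell's law: sin θ₂ = (V₂/V₁)·sin θ₁ = (864/685)·sin 16.5° = 0.3582.
θ₂ = sin⁻¹(0.3582) = 20.99° (from vertical).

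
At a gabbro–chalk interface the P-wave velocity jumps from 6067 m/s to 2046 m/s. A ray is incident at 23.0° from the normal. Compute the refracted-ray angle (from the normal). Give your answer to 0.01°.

7.57°

Snell's law: sin θ₂ = (V₂/V₁)·sin θ₁ = (2046/6067)·sin 23.0° = 0.1318.
θ₂ = arcsin 0.1318 = 7.57° from the normal.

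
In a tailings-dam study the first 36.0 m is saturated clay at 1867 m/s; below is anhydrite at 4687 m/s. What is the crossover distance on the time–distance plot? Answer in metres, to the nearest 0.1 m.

x_cross = 2h·√((V₂+V₁)/(V₂−V₁)).
(V₂+V₁)/(V₂−V₁) = (4687+1867)/(4687−1867) = 2.3241; √ = 1.5245.
x_cross = 2·36.0·1.5245 = 109.76 m.

109.8 m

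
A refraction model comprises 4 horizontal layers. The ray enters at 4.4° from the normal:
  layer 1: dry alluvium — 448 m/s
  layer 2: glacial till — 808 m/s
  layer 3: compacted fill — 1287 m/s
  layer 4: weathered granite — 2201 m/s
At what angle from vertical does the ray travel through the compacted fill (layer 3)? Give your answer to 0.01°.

12.73°

Snell's law across each interface conserves sin θ / V, so sin θ_3 = V_3·sin θ₁/V₁.
sin θ_3 = 1287 × sin 4.4° / 448 = 0.2204.
θ_3 = arcsin 0.2204 = 12.73°.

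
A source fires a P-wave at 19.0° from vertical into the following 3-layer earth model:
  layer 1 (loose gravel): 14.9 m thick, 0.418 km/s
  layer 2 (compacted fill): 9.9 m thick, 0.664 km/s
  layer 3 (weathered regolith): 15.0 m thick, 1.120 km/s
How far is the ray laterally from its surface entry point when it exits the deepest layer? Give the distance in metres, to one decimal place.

Apply Snell's law at each interface; in layer i the horizontal offset is hᵢ·tan θᵢ.
Layer 1: θ = 19.00°; offset = 14.9·tan 19.00° = 5.130 m.
Layer 2: sin θ = 0.664·sin 19.0°/0.418 = 0.5172, θ = 31.14°; offset = 9.9·tan 31.14° = 5.982 m.
Layer 3: sin θ = 1.120·sin 19.0°/0.418 = 0.8723, θ = 60.73°; offset = 15.0·tan 60.73° = 26.764 m.
Σ offsets = 37.876 m.

37.9 m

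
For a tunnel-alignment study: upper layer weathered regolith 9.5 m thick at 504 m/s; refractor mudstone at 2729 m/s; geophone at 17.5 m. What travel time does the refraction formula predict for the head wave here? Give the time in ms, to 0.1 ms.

θ_c = arcsin(V₁/V₂) = arcsin(504/2729) = 10.64°, cos θ_c = 0.9828.
Intercept time tᵢ = 2h cos θ_c / V₁ = 2·9.5·0.9828/504 = 0.03705 s.
t = x/V₂ + tᵢ = 17.5/2729 + 0.03705 = 0.04346 s.

43.5 ms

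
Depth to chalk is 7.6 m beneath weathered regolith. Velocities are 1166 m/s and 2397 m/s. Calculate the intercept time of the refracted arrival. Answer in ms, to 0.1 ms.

11.4 ms

tᵢ = 2h·√(V₂²−V₁²)/(V₁V₂).
√(V₂²−V₁²) = √(2397²−1166²) = 2094.3 m/s.
tᵢ = 2·7.6·2094.3/(1166·2397) = 0.01139 s.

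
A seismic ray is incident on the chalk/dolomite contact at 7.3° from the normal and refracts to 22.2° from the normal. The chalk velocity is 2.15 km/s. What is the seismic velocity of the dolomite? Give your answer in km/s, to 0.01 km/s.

sin 7.3° = 0.1271; sin 22.2° = 0.3778.
V₂ = V₁·(sin θ₂/sin θ₁) = 2.15·(0.3778/0.1271) = 6.39 km/s.

6.39 km/s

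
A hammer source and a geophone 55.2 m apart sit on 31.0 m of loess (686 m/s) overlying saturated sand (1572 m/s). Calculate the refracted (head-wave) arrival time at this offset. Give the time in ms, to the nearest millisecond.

116 ms

θ_c = arcsin(V₁/V₂) = arcsin(686/1572) = 25.87°, cos θ_c = 0.8998.
Intercept time tᵢ = 2h cos θ_c / V₁ = 2·31.0·0.8998/686 = 0.08132 s.
t = x/V₂ + tᵢ = 55.2/1572 + 0.08132 = 0.11643 s.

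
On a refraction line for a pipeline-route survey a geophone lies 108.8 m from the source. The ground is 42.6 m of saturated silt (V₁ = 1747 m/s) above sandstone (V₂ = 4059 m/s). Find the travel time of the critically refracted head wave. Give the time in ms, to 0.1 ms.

θ_c = arcsin(V₁/V₂) = arcsin(1747/4059) = 25.49°, cos θ_c = 0.9026.
Intercept time tᵢ = 2h cos θ_c / V₁ = 2·42.6·0.9026/1747 = 0.04402 s.
t = x/V₂ + tᵢ = 108.8/4059 + 0.04402 = 0.07083 s.

70.8 ms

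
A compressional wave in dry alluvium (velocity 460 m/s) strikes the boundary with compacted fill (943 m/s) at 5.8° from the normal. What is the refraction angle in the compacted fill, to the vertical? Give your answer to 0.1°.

sin θ₁/V₁ = sin θ₂/V₂ ⇒ sin θ₂ = 943·sin 5.8°/460 = 943·0.1011/460 = 0.2072.
θ₂ = arcsin 0.2072 = 11.96° from the normal.

12.0°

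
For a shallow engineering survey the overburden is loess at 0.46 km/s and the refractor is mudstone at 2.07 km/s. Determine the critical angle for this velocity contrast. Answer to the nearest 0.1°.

Critical incidence: sin θ_c = V₁/V₂ = 0.46/2.07 = 0.2222.
θ_c = arcsin 0.2222 = 12.84°.

12.8°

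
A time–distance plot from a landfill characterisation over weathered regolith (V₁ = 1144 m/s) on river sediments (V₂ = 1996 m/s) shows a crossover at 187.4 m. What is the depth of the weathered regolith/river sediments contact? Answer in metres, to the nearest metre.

h = (x_cross/2)·√((V₂−V₁)/(V₂+V₁)).
(V₂−V₁)/(V₂+V₁) = (1996−1144)/(1996+1144) = 0.2713; √ = 0.5209.
h = (187.4/2)·0.5209 = 48.81 m.

49 m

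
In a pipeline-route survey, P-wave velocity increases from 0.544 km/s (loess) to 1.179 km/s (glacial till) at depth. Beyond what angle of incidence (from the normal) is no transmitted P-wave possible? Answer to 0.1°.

Critical incidence: sin θ_c = V₁/V₂ = 0.544/1.179 = 0.4614.
θ_c = arcsin 0.4614 = 27.48°.

27.5°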